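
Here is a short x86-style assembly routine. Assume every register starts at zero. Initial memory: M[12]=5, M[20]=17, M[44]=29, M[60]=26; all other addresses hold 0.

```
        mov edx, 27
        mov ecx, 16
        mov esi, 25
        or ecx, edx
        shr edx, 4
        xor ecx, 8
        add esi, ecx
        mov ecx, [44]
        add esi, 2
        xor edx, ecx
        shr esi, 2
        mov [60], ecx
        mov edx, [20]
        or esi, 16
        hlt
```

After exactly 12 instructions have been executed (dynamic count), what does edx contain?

28

after mov edx, 27: edx=27
after mov ecx, 16: ecx=16
after mov esi, 25: esi=25
after or ecx, edx: ecx=16|27=27
after shr edx, 4: edx=27>>4=1
after xor ecx, 8: ecx=27^8=19
after add esi, ecx: esi=25+19=44
after mov ecx, [44]: ecx=M[44]=29
after add esi, 2: esi=44+2=46
after xor edx, ecx: edx=1^29=28
after shr esi, 2: esi=46>>2=11
mov [60], ecx → M[60]=29
After step 12: edx = 28.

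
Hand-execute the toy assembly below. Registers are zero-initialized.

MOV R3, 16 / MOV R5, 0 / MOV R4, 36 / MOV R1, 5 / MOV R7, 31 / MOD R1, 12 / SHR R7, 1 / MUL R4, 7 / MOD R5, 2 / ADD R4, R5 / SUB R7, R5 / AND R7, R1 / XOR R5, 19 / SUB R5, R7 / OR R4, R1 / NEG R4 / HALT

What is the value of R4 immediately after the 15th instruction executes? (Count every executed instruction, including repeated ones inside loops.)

253

MOV R3, 16 → R3=16
MOV R5, 0 → R5=0
MOV R4, 36 → R4=36
MOV R1, 5 → R1=5
MOV R7, 31 → R7=31
MOD R1, 12 → R1=5%12=5
SHR R7, 1 → R7=31>>1=15
MUL R4, 7 → R4=36*7=252
MOD R5, 2 → R5=0%2=0
ADD R4, R5 → R4=252+0=252
SUB R7, R5 → R7=15-0=15
AND R7, R1 → R7=15&5=5
XOR R5, 19 → R5=0^19=19
SUB R5, R7 → R5=19-5=14
OR R4, R1 → R4=252|5=253
After step 15: R4 = 253.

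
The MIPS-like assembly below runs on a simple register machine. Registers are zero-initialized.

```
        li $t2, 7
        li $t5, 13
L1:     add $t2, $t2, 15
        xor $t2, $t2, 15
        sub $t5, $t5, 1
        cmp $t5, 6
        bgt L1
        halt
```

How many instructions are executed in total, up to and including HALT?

38

$t2=7
$t5=13
$t2=7+15=22
$t2=22^15=25
$t5=13-1=12
cmp $t5, 6  (cmp 12,6)
bgt L1: taken
$t2=25+15=40
$t2=40^15=39
$t5=12-1=11
cmp $t5, 6  (cmp 11,6)
bgt L1: taken
$t2=39+15=54
$t2=54^15=57
$t5=11-1=10
cmp $t5, 6  (cmp 10,6)
bgt L1: taken
$t2=57+15=72
$t2=72^15=71
$t5=10-1=9
cmp $t5, 6  (cmp 9,6)
bgt L1: taken
$t2=71+15=86
$t2=86^15=89
$t5=9-1=8
cmp $t5, 6  (cmp 8,6)
bgt L1: taken
$t2=89+15=104
$t2=104^15=103
$t5=8-1=7
cmp $t5, 6  (cmp 7,6)
bgt L1: taken
$t2=103+15=118
$t2=118^15=121
$t5=7-1=6
cmp $t5, 6  (cmp 6,6)
bgt L1: not taken
halt.
Total executed instructions: 38.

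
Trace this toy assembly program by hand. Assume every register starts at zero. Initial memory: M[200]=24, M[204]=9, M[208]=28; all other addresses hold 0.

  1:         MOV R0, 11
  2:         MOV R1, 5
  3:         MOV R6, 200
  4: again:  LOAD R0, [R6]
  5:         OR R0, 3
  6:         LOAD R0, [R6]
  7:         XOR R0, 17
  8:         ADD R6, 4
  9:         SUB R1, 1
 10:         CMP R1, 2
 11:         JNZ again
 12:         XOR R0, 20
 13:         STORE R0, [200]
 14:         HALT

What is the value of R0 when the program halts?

25

after MOV R0, 11: R0=11
after MOV R1, 5: R1=5
after MOV R6, 200: R6=200
after LOAD R0, [R6]: R0=M[200]=24
after OR R0, 3: R0=24|3=27
after LOAD R0, [R6]: R0=M[200]=24
after XOR R0, 17: R0=24^17=9
after ADD R6, 4: R6=200+4=204
after SUB R1, 1: R1=5-1=4
CMP R1, 2  (cmp 4,2)
JNZ again: taken
after LOAD R0, [R6]: R0=M[204]=9
after OR R0, 3: R0=9|3=11
after LOAD R0, [R6]: R0=M[204]=9
after XOR R0, 17: R0=9^17=24
after ADD R6, 4: R6=204+4=208
after SUB R1, 1: R1=4-1=3
CMP R1, 2  (cmp 3,2)
JNZ again: taken
after LOAD R0, [R6]: R0=M[208]=28
after OR R0, 3: R0=28|3=31
after LOAD R0, [R6]: R0=M[208]=28
after XOR R0, 17: R0=28^17=13
after ADD R6, 4: R6=208+4=212
after SUB R1, 1: R1=3-1=2
CMP R1, 2  (cmp 2,2)
JNZ again: not taken
after XOR R0, 20: R0=13^20=25
STORE R0, [200] → M[200]=25
halt.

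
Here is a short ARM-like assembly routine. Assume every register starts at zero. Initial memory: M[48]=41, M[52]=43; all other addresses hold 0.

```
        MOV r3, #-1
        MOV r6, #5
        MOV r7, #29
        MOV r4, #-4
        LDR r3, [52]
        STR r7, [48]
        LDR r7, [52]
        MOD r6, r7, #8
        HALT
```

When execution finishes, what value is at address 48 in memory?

after MOV r3, #-1: r3=-1
after MOV r6, #5: r6=5
after MOV r7, #29: r7=29
after MOV r4, #-4: r4=-4
after LDR r3, [52]: r3=M[52]=43
STR r7, [48] → M[48]=29
after LDR r7, [52]: r7=M[52]=43
after MOD r6, r7, #8: r6=43%8=3
halt.

29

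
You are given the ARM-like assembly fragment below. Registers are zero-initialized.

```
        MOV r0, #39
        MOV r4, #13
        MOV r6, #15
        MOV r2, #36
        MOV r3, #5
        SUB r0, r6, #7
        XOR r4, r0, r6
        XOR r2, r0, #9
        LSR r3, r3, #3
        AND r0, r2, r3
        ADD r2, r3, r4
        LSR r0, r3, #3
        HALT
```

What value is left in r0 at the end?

0

after MOV r0, #39: r0=39
after MOV r4, #13: r4=13
after MOV r6, #15: r6=15
after MOV r2, #36: r2=36
after MOV r3, #5: r3=5
after SUB r0, r6, #7: r0=15-7=8
after XOR r4, r0, r6: r4=8^15=7
after XOR r2, r0, #9: r2=8^9=1
after LSR r3, r3, #3: r3=5>>3=0
after AND r0, r2, r3: r0=1&0=0
after ADD r2, r3, r4: r2=0+7=7
after LSR r0, r3, #3: r0=0>>3=0
halt.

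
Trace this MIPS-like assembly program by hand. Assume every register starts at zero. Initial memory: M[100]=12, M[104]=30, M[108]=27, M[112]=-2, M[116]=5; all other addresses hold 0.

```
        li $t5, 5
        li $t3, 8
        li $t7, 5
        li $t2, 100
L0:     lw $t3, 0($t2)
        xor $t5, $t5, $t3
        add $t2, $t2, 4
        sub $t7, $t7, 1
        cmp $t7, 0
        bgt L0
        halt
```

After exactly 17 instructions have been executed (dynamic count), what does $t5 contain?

$t5=5
$t3=8
$t7=5
$t2=100
$t3=M[100]=12
$t5=5^12=9
$t2=100+4=104
$t7=5-1=4
cmp $t7, 0  (cmp 4,0)
bgt L0: taken
$t3=M[104]=30
$t5=9^30=23
$t2=104+4=108
$t7=4-1=3
cmp $t7, 0  (cmp 3,0)
bgt L0: taken
$t3=M[108]=27
After step 17: $t5 = 23.

23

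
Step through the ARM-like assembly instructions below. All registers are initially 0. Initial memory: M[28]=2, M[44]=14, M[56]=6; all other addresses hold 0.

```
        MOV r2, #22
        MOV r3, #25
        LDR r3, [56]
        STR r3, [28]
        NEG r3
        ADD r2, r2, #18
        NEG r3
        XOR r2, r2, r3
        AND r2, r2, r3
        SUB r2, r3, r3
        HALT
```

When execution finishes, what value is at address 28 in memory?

6

r2=22
r3=25
r3=M[56]=6
STR r3, [28] → M[28]=6
r3=-(6)=-6
r2=22+18=40
r3=-(-6)=6
r2=40^6=46
r2=46&6=6
r2=6-6=0
halt.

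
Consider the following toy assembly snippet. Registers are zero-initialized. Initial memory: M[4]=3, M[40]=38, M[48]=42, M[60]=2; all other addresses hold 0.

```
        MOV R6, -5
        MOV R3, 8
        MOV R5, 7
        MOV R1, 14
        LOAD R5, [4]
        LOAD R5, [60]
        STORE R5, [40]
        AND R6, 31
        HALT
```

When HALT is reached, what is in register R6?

27

after MOV R6, -5: R6=-5
after MOV R3, 8: R3=8
after MOV R5, 7: R5=7
after MOV R1, 14: R1=14
after LOAD R5, [4]: R5=M[4]=3
after LOAD R5, [60]: R5=M[60]=2
STORE R5, [40] → M[40]=2
after AND R6, 31: R6=(-5)&31=27
halt.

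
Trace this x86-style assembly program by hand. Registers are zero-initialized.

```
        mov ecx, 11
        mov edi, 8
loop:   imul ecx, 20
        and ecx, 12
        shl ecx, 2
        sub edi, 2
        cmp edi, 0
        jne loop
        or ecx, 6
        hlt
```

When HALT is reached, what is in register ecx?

6

after mov ecx, 11: ecx=11
after mov edi, 8: edi=8
after imul ecx, 20: ecx=11*20=220
after and ecx, 12: ecx=220&12=12
after shl ecx, 2: ecx=12<<2=48
after sub edi, 2: edi=8-2=6
cmp edi, 0  (cmp 6,0)
jne loop: taken
after imul ecx, 20: ecx=48*20=960
after and ecx, 12: ecx=960&12=0
after shl ecx, 2: ecx=0<<2=0
after sub edi, 2: edi=6-2=4
cmp edi, 0  (cmp 4,0)
jne loop: taken
after imul ecx, 20: ecx=0*20=0
after and ecx, 12: ecx=0&12=0
after shl ecx, 2: ecx=0<<2=0
after sub edi, 2: edi=4-2=2
cmp edi, 0  (cmp 2,0)
jne loop: taken
after imul ecx, 20: ecx=0*20=0
after and ecx, 12: ecx=0&12=0
after shl ecx, 2: ecx=0<<2=0
after sub edi, 2: edi=2-2=0
cmp edi, 0  (cmp 0,0)
jne loop: not taken
after or ecx, 6: ecx=0|6=6
halt.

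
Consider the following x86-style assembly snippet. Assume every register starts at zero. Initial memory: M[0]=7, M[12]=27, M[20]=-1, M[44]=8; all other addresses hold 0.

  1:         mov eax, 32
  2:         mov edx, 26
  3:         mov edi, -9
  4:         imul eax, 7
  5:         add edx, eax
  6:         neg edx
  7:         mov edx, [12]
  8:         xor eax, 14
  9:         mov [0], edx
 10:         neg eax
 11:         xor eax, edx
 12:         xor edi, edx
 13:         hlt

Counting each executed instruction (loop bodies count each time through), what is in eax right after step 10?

mov eax, 32 → eax=32
mov edx, 26 → edx=26
mov edi, -9 → edi=-9
imul eax, 7 → eax=32*7=224
add edx, eax → edx=26+224=250
neg edx → edx=-(250)=-250
mov edx, [12] → edx=M[12]=27
xor eax, 14 → eax=224^14=238
mov [0], edx → M[0]=27
neg eax → eax=-(238)=-238
After step 10: eax = -238.

-238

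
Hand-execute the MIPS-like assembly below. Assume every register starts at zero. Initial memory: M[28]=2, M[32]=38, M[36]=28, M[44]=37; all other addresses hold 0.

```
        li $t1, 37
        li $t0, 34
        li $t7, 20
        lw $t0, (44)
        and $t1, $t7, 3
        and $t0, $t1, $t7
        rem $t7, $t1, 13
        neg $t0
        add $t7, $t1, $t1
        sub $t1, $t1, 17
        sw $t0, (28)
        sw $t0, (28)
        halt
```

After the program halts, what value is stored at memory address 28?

after li $t1, 37: $t1=37
after li $t0, 34: $t0=34
after li $t7, 20: $t7=20
after lw $t0, (44): $t0=M[44]=37
after and $t1, $t7, 3: $t1=20&3=0
after and $t0, $t1, $t7: $t0=0&20=0
after rem $t7, $t1, 13: $t7=0%13=0
after neg $t0: $t0=-(0)=0
after add $t7, $t1, $t1: $t7=0+0=0
after sub $t1, $t1, 17: $t1=0-17=-17
sw $t0, (28) → M[28]=0
sw $t0, (28) → M[28]=0
halt.

0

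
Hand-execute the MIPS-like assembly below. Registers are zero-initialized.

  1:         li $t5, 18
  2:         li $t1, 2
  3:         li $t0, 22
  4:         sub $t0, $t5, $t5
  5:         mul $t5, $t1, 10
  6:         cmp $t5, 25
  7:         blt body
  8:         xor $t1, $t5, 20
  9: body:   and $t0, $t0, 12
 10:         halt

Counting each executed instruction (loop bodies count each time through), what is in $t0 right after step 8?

0

$t5=18
$t1=2
$t0=22
$t0=18-18=0
$t5=2*10=20
cmp $t5, 25  (cmp 20,25)
blt body: taken
$t0=0&12=0
After step 8: $t0 = 0.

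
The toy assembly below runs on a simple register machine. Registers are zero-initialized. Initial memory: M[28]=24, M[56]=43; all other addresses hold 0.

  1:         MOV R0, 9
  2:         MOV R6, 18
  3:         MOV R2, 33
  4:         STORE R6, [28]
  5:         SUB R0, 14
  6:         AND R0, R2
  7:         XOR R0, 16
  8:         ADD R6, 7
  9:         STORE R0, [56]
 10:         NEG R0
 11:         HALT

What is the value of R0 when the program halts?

after MOV R0, 9: R0=9
after MOV R6, 18: R6=18
after MOV R2, 33: R2=33
STORE R6, [28] → M[28]=18
after SUB R0, 14: R0=9-14=-5
after AND R0, R2: R0=(-5)&33=33
after XOR R0, 16: R0=33^16=49
after ADD R6, 7: R6=18+7=25
STORE R0, [56] → M[56]=49
after NEG R0: R0=-(49)=-49
halt.

-49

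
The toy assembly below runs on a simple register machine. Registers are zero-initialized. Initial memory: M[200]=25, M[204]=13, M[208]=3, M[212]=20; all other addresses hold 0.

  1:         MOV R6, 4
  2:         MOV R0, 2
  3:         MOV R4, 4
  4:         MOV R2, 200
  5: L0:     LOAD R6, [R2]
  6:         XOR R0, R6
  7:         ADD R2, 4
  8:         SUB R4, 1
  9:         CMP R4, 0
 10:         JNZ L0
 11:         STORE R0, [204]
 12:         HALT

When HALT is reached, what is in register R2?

after MOV R6, 4: R6=4
after MOV R0, 2: R0=2
after MOV R4, 4: R4=4
after MOV R2, 200: R2=200
after LOAD R6, [R2]: R6=M[200]=25
after XOR R0, R6: R0=2^25=27
after ADD R2, 4: R2=200+4=204
after SUB R4, 1: R4=4-1=3
CMP R4, 0  (cmp 3,0)
JNZ L0: taken
after LOAD R6, [R2]: R6=M[204]=13
after XOR R0, R6: R0=27^13=22
after ADD R2, 4: R2=204+4=208
after SUB R4, 1: R4=3-1=2
CMP R4, 0  (cmp 2,0)
JNZ L0: taken
after LOAD R6, [R2]: R6=M[208]=3
after XOR R0, R6: R0=22^3=21
after ADD R2, 4: R2=208+4=212
after SUB R4, 1: R4=2-1=1
CMP R4, 0  (cmp 1,0)
JNZ L0: taken
after LOAD R6, [R2]: R6=M[212]=20
after XOR R0, R6: R0=21^20=1
after ADD R2, 4: R2=212+4=216
after SUB R4, 1: R4=1-1=0
CMP R4, 0  (cmp 0,0)
JNZ L0: not taken
STORE R0, [204] → M[204]=1
halt.

216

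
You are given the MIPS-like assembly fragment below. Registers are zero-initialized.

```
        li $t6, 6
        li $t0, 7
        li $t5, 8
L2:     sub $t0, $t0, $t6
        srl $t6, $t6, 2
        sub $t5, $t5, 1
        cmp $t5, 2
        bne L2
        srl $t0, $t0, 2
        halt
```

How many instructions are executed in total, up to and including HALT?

35

after li $t6, 6: $t6=6
after li $t0, 7: $t0=7
after li $t5, 8: $t5=8
after sub $t0, $t0, $t6: $t0=7-6=1
after srl $t6, $t6, 2: $t6=6>>2=1
after sub $t5, $t5, 1: $t5=8-1=7
cmp $t5, 2  (cmp 7,2)
bne L2: taken
after sub $t0, $t0, $t6: $t0=1-1=0
after srl $t6, $t6, 2: $t6=1>>2=0
after sub $t5, $t5, 1: $t5=7-1=6
cmp $t5, 2  (cmp 6,2)
bne L2: taken
after sub $t0, $t0, $t6: $t0=0-0=0
after srl $t6, $t6, 2: $t6=0>>2=0
after sub $t5, $t5, 1: $t5=6-1=5
cmp $t5, 2  (cmp 5,2)
bne L2: taken
after sub $t0, $t0, $t6: $t0=0-0=0
after srl $t6, $t6, 2: $t6=0>>2=0
after sub $t5, $t5, 1: $t5=5-1=4
cmp $t5, 2  (cmp 4,2)
bne L2: taken
after sub $t0, $t0, $t6: $t0=0-0=0
after srl $t6, $t6, 2: $t6=0>>2=0
after sub $t5, $t5, 1: $t5=4-1=3
cmp $t5, 2  (cmp 3,2)
bne L2: taken
after sub $t0, $t0, $t6: $t0=0-0=0
after srl $t6, $t6, 2: $t6=0>>2=0
after sub $t5, $t5, 1: $t5=3-1=2
cmp $t5, 2  (cmp 2,2)
bne L2: not taken
after srl $t0, $t0, 2: $t0=0>>2=0
halt.
Total executed instructions: 35.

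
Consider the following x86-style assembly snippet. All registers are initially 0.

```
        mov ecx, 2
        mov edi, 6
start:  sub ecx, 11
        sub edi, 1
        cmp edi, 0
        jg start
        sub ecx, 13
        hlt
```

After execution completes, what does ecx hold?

-77

after mov ecx, 2: ecx=2
after mov edi, 6: edi=6
after sub ecx, 11: ecx=2-11=-9
after sub edi, 1: edi=6-1=5
cmp edi, 0  (cmp 5,0)
jg start: taken
after sub ecx, 11: ecx=(-9)-11=-20
after sub edi, 1: edi=5-1=4
cmp edi, 0  (cmp 4,0)
jg start: taken
after sub ecx, 11: ecx=(-20)-11=-31
after sub edi, 1: edi=4-1=3
cmp edi, 0  (cmp 3,0)
jg start: taken
after sub ecx, 11: ecx=(-31)-11=-42
after sub edi, 1: edi=3-1=2
cmp edi, 0  (cmp 2,0)
jg start: taken
after sub ecx, 11: ecx=(-42)-11=-53
after sub edi, 1: edi=2-1=1
cmp edi, 0  (cmp 1,0)
jg start: taken
after sub ecx, 11: ecx=(-53)-11=-64
after sub edi, 1: edi=1-1=0
cmp edi, 0  (cmp 0,0)
jg start: not taken
after sub ecx, 13: ecx=(-64)-13=-77
halt.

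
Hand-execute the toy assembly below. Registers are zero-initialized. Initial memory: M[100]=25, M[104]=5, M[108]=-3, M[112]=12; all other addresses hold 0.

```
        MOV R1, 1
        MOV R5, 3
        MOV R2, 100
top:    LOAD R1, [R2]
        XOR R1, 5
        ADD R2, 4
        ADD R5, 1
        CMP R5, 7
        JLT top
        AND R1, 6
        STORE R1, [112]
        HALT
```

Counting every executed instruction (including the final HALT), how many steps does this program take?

R1=1
R5=3
R2=100
R1=M[100]=25
R1=25^5=28
R2=100+4=104
R5=3+1=4
CMP R5, 7  (cmp 4,7)
JLT top: taken
R1=M[104]=5
R1=5^5=0
R2=104+4=108
R5=4+1=5
CMP R5, 7  (cmp 5,7)
JLT top: taken
R1=M[108]=-3
R1=(-3)^5=-8
R2=108+4=112
R5=5+1=6
CMP R5, 7  (cmp 6,7)
JLT top: taken
R1=M[112]=12
R1=12^5=9
R2=112+4=116
R5=6+1=7
CMP R5, 7  (cmp 7,7)
JLT top: not taken
R1=9&6=0
STORE R1, [112] → M[112]=0
halt.
Total executed instructions: 30.

30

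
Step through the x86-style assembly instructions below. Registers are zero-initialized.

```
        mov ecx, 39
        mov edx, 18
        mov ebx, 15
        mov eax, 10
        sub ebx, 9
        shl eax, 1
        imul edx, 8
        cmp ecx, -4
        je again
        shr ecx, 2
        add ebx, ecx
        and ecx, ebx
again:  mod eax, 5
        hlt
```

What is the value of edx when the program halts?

144

after mov ecx, 39: ecx=39
after mov edx, 18: edx=18
after mov ebx, 15: ebx=15
after mov eax, 10: eax=10
after sub ebx, 9: ebx=15-9=6
after shl eax, 1: eax=10<<1=20
after imul edx, 8: edx=18*8=144
cmp ecx, -4  (cmp 39,-4)
je again: not taken
after shr ecx, 2: ecx=39>>2=9
after add ebx, ecx: ebx=6+9=15
after and ecx, ebx: ecx=9&15=9
after mod eax, 5: eax=20%5=0
halt.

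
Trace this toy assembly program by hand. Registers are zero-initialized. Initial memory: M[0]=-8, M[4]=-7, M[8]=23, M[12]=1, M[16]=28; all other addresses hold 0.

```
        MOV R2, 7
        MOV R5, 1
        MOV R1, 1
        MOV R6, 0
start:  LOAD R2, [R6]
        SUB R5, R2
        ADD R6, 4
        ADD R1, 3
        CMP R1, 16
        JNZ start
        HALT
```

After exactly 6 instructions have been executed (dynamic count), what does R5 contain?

MOV R2, 7 → R2=7
MOV R5, 1 → R5=1
MOV R1, 1 → R1=1
MOV R6, 0 → R6=0
LOAD R2, [R6] → R2=M[0]=-8
SUB R5, R2 → R5=1-(-8)=9
After step 6: R5 = 9.

9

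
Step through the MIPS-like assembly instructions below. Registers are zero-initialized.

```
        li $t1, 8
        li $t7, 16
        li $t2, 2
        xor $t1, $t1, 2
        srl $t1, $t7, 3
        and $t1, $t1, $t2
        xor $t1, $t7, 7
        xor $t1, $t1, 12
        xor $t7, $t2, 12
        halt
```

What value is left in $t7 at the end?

14

li $t1, 8 → $t1=8
li $t7, 16 → $t7=16
li $t2, 2 → $t2=2
xor $t1, $t1, 2 → $t1=8^2=10
srl $t1, $t7, 3 → $t1=16>>3=2
and $t1, $t1, $t2 → $t1=2&2=2
xor $t1, $t7, 7 → $t1=16^7=23
xor $t1, $t1, 12 → $t1=23^12=27
xor $t7, $t2, 12 → $t7=2^12=14
halt.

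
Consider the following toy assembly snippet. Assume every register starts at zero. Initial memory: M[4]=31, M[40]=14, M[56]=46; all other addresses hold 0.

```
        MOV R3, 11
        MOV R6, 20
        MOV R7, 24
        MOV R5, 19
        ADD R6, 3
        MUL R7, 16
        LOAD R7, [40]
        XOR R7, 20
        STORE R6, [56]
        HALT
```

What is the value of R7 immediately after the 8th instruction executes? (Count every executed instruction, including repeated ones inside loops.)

after MOV R3, 11: R3=11
after MOV R6, 20: R6=20
after MOV R7, 24: R7=24
after MOV R5, 19: R5=19
after ADD R6, 3: R6=20+3=23
after MUL R7, 16: R7=24*16=384
after LOAD R7, [40]: R7=M[40]=14
after XOR R7, 20: R7=14^20=26
After step 8: R7 = 26.

26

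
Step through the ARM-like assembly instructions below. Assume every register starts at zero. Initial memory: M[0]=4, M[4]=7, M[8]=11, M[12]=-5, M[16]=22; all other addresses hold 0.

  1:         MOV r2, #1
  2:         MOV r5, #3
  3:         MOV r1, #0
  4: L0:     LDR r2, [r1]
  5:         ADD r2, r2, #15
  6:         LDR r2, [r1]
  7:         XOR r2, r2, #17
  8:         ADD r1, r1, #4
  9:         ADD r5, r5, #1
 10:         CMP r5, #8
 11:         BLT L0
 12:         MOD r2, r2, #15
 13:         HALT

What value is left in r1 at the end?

20

after MOV r2, #1: r2=1
after MOV r5, #3: r5=3
after MOV r1, #0: r1=0
after LDR r2, [r1]: r2=M[0]=4
after ADD r2, r2, #15: r2=4+15=19
after LDR r2, [r1]: r2=M[0]=4
after XOR r2, r2, #17: r2=4^17=21
after ADD r1, r1, #4: r1=0+4=4
after ADD r5, r5, #1: r5=3+1=4
CMP r5, #8  (cmp 4,8)
BLT L0: taken
after LDR r2, [r1]: r2=M[4]=7
after ADD r2, r2, #15: r2=7+15=22
after LDR r2, [r1]: r2=M[4]=7
after XOR r2, r2, #17: r2=7^17=22
after ADD r1, r1, #4: r1=4+4=8
after ADD r5, r5, #1: r5=4+1=5
CMP r5, #8  (cmp 5,8)
BLT L0: taken
after LDR r2, [r1]: r2=M[8]=11
after ADD r2, r2, #15: r2=11+15=26
after LDR r2, [r1]: r2=M[8]=11
after XOR r2, r2, #17: r2=11^17=26
after ADD r1, r1, #4: r1=8+4=12
after ADD r5, r5, #1: r5=5+1=6
CMP r5, #8  (cmp 6,8)
BLT L0: taken
after LDR r2, [r1]: r2=M[12]=-5
after ADD r2, r2, #15: r2=(-5)+15=10
after LDR r2, [r1]: r2=M[12]=-5
after XOR r2, r2, #17: r2=(-5)^17=-22
after ADD r1, r1, #4: r1=12+4=16
after ADD r5, r5, #1: r5=6+1=7
CMP r5, #8  (cmp 7,8)
BLT L0: taken
after LDR r2, [r1]: r2=M[16]=22
after ADD r2, r2, #15: r2=22+15=37
after LDR r2, [r1]: r2=M[16]=22
after XOR r2, r2, #17: r2=22^17=7
after ADD r1, r1, #4: r1=16+4=20
after ADD r5, r5, #1: r5=7+1=8
CMP r5, #8  (cmp 8,8)
BLT L0: not taken
after MOD r2, r2, #15: r2=7%15=7
halt.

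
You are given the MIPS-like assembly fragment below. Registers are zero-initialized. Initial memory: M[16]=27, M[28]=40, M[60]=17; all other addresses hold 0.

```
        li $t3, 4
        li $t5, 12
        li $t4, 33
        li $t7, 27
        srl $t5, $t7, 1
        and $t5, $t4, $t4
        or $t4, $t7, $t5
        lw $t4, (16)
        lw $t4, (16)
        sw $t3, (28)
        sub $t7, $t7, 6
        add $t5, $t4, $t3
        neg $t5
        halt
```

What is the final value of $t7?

$t3=4
$t5=12
$t4=33
$t7=27
$t5=27>>1=13
$t5=33&33=33
$t4=27|33=59
$t4=M[16]=27
$t4=M[16]=27
sw $t3, (28) → M[28]=4
$t7=27-6=21
$t5=27+4=31
$t5=-(31)=-31
halt.

21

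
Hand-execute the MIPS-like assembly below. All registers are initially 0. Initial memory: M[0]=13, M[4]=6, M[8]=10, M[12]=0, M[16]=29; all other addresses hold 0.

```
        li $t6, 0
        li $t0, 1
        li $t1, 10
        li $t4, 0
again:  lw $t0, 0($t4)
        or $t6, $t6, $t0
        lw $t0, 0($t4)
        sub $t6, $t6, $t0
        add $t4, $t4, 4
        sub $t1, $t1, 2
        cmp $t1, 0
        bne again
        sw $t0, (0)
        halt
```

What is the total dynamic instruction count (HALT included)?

after li $t6, 0: $t6=0
after li $t0, 1: $t0=1
after li $t1, 10: $t1=10
after li $t4, 0: $t4=0
after lw $t0, 0($t4): $t0=M[0]=13
after or $t6, $t6, $t0: $t6=0|13=13
after lw $t0, 0($t4): $t0=M[0]=13
after sub $t6, $t6, $t0: $t6=13-13=0
after add $t4, $t4, 4: $t4=0+4=4
after sub $t1, $t1, 2: $t1=10-2=8
cmp $t1, 0  (cmp 8,0)
bne again: taken
after lw $t0, 0($t4): $t0=M[4]=6
after or $t6, $t6, $t0: $t6=0|6=6
after lw $t0, 0($t4): $t0=M[4]=6
after sub $t6, $t6, $t0: $t6=6-6=0
after add $t4, $t4, 4: $t4=4+4=8
after sub $t1, $t1, 2: $t1=8-2=6
cmp $t1, 0  (cmp 6,0)
bne again: taken
after lw $t0, 0($t4): $t0=M[8]=10
after or $t6, $t6, $t0: $t6=0|10=10
after lw $t0, 0($t4): $t0=M[8]=10
after sub $t6, $t6, $t0: $t6=10-10=0
after add $t4, $t4, 4: $t4=8+4=12
after sub $t1, $t1, 2: $t1=6-2=4
cmp $t1, 0  (cmp 4,0)
bne again: taken
after lw $t0, 0($t4): $t0=M[12]=0
after or $t6, $t6, $t0: $t6=0|0=0
after lw $t0, 0($t4): $t0=M[12]=0
after sub $t6, $t6, $t0: $t6=0-0=0
after add $t4, $t4, 4: $t4=12+4=16
after sub $t1, $t1, 2: $t1=4-2=2
cmp $t1, 0  (cmp 2,0)
bne again: taken
after lw $t0, 0($t4): $t0=M[16]=29
after or $t6, $t6, $t0: $t6=0|29=29
after lw $t0, 0($t4): $t0=M[16]=29
after sub $t6, $t6, $t0: $t6=29-29=0
after add $t4, $t4, 4: $t4=16+4=20
after sub $t1, $t1, 2: $t1=2-2=0
cmp $t1, 0  (cmp 0,0)
bne again: not taken
sw $t0, (0) → M[0]=29
halt.
Total executed instructions: 46.

46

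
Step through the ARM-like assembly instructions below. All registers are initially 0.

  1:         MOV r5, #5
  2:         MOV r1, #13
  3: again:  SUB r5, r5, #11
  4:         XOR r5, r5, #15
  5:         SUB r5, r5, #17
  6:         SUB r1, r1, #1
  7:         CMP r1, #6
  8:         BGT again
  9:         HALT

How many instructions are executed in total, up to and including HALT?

45

r5=5
r1=13
r5=5-11=-6
r5=(-6)^15=-11
r5=(-11)-17=-28
r1=13-1=12
CMP r1, #6  (cmp 12,6)
BGT again: taken
r5=(-28)-11=-39
r5=(-39)^15=-42
r5=(-42)-17=-59
r1=12-1=11
CMP r1, #6  (cmp 11,6)
BGT again: taken
r5=(-59)-11=-70
r5=(-70)^15=-75
r5=(-75)-17=-92
r1=11-1=10
CMP r1, #6  (cmp 10,6)
BGT again: taken
r5=(-92)-11=-103
r5=(-103)^15=-106
r5=(-106)-17=-123
r1=10-1=9
CMP r1, #6  (cmp 9,6)
BGT again: taken
r5=(-123)-11=-134
r5=(-134)^15=-139
r5=(-139)-17=-156
r1=9-1=8
CMP r1, #6  (cmp 8,6)
BGT again: taken
r5=(-156)-11=-167
r5=(-167)^15=-170
r5=(-170)-17=-187
r1=8-1=7
CMP r1, #6  (cmp 7,6)
BGT again: taken
r5=(-187)-11=-198
r5=(-198)^15=-203
r5=(-203)-17=-220
r1=7-1=6
CMP r1, #6  (cmp 6,6)
BGT again: not taken
halt.
Total executed instructions: 45.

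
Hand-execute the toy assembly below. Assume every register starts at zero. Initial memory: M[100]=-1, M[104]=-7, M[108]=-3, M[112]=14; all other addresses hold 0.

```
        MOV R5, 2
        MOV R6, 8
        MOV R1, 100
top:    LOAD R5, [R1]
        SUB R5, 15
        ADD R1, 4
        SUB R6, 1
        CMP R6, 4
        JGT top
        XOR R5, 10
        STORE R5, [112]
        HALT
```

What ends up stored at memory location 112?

R5=2
R6=8
R1=100
R5=M[100]=-1
R5=(-1)-15=-16
R1=100+4=104
R6=8-1=7
CMP R6, 4  (cmp 7,4)
JGT top: taken
R5=M[104]=-7
R5=(-7)-15=-22
R1=104+4=108
R6=7-1=6
CMP R6, 4  (cmp 6,4)
JGT top: taken
R5=M[108]=-3
R5=(-3)-15=-18
R1=108+4=112
R6=6-1=5
CMP R6, 4  (cmp 5,4)
JGT top: taken
R5=M[112]=14
R5=14-15=-1
R1=112+4=116
R6=5-1=4
CMP R6, 4  (cmp 4,4)
JGT top: not taken
R5=(-1)^10=-11
STORE R5, [112] → M[112]=-11
halt.

-11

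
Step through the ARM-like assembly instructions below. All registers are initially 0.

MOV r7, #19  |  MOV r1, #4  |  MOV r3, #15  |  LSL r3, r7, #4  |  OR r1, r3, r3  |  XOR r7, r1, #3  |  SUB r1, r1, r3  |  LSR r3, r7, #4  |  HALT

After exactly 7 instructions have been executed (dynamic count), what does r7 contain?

307

r7=19
r1=4
r3=15
r3=19<<4=304
r1=304|304=304
r7=304^3=307
r1=304-304=0
After step 7: r7 = 307.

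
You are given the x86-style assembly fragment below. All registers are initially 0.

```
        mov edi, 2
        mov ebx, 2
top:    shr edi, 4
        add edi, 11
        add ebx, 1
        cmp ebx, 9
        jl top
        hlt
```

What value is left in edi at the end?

11

after mov edi, 2: edi=2
after mov ebx, 2: ebx=2
after shr edi, 4: edi=2>>4=0
after add edi, 11: edi=0+11=11
after add ebx, 1: ebx=2+1=3
cmp ebx, 9  (cmp 3,9)
jl top: taken
after shr edi, 4: edi=11>>4=0
after add edi, 11: edi=0+11=11
after add ebx, 1: ebx=3+1=4
cmp ebx, 9  (cmp 4,9)
jl top: taken
after shr edi, 4: edi=11>>4=0
after add edi, 11: edi=0+11=11
after add ebx, 1: ebx=4+1=5
cmp ebx, 9  (cmp 5,9)
jl top: taken
after shr edi, 4: edi=11>>4=0
after add edi, 11: edi=0+11=11
after add ebx, 1: ebx=5+1=6
cmp ebx, 9  (cmp 6,9)
jl top: taken
after shr edi, 4: edi=11>>4=0
after add edi, 11: edi=0+11=11
after add ebx, 1: ebx=6+1=7
cmp ebx, 9  (cmp 7,9)
jl top: taken
after shr edi, 4: edi=11>>4=0
after add edi, 11: edi=0+11=11
after add ebx, 1: ebx=7+1=8
cmp ebx, 9  (cmp 8,9)
jl top: taken
after shr edi, 4: edi=11>>4=0
after add edi, 11: edi=0+11=11
after add ebx, 1: ebx=8+1=9
cmp ebx, 9  (cmp 9,9)
jl top: not taken
halt.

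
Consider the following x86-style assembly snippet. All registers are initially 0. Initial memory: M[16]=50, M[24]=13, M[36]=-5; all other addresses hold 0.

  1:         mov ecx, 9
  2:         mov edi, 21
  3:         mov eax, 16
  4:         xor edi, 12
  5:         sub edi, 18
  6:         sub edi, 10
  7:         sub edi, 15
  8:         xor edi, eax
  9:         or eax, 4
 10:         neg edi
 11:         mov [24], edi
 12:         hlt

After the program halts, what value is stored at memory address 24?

2

mov ecx, 9 → ecx=9
mov edi, 21 → edi=21
mov eax, 16 → eax=16
xor edi, 12 → edi=21^12=25
sub edi, 18 → edi=25-18=7
sub edi, 10 → edi=7-10=-3
sub edi, 15 → edi=(-3)-15=-18
xor edi, eax → edi=(-18)^16=-2
or eax, 4 → eax=16|4=20
neg edi → edi=-(-2)=2
mov [24], edi → M[24]=2
halt.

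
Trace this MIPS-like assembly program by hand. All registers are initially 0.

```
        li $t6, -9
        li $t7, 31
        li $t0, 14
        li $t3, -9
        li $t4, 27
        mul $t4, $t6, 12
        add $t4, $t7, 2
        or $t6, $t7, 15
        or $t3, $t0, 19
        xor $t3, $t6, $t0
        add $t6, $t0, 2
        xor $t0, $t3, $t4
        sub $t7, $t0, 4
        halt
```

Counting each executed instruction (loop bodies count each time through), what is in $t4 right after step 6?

li $t6, -9 → $t6=-9
li $t7, 31 → $t7=31
li $t0, 14 → $t0=14
li $t3, -9 → $t3=-9
li $t4, 27 → $t4=27
mul $t4, $t6, 12 → $t4=(-9)*12=-108
After step 6: $t4 = -108.

-108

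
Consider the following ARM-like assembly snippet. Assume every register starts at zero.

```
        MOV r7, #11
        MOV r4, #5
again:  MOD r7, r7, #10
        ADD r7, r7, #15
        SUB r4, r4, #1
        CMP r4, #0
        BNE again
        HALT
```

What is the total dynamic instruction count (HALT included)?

28

after MOV r7, #11: r7=11
after MOV r4, #5: r4=5
after MOD r7, r7, #10: r7=11%10=1
after ADD r7, r7, #15: r7=1+15=16
after SUB r4, r4, #1: r4=5-1=4
CMP r4, #0  (cmp 4,0)
BNE again: taken
after MOD r7, r7, #10: r7=16%10=6
after ADD r7, r7, #15: r7=6+15=21
after SUB r4, r4, #1: r4=4-1=3
CMP r4, #0  (cmp 3,0)
BNE again: taken
after MOD r7, r7, #10: r7=21%10=1
after ADD r7, r7, #15: r7=1+15=16
after SUB r4, r4, #1: r4=3-1=2
CMP r4, #0  (cmp 2,0)
BNE again: taken
after MOD r7, r7, #10: r7=16%10=6
after ADD r7, r7, #15: r7=6+15=21
after SUB r4, r4, #1: r4=2-1=1
CMP r4, #0  (cmp 1,0)
BNE again: taken
after MOD r7, r7, #10: r7=21%10=1
after ADD r7, r7, #15: r7=1+15=16
after SUB r4, r4, #1: r4=1-1=0
CMP r4, #0  (cmp 0,0)
BNE again: not taken
halt.
Total executed instructions: 28.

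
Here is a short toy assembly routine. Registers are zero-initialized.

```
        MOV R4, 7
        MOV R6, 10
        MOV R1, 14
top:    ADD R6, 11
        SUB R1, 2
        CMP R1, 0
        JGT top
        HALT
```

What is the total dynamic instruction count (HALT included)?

32

MOV R4, 7 → R4=7
MOV R6, 10 → R6=10
MOV R1, 14 → R1=14
ADD R6, 11 → R6=10+11=21
SUB R1, 2 → R1=14-2=12
CMP R1, 0  (cmp 12,0)
JGT top: taken
ADD R6, 11 → R6=21+11=32
SUB R1, 2 → R1=12-2=10
CMP R1, 0  (cmp 10,0)
JGT top: taken
ADD R6, 11 → R6=32+11=43
SUB R1, 2 → R1=10-2=8
CMP R1, 0  (cmp 8,0)
JGT top: taken
ADD R6, 11 → R6=43+11=54
SUB R1, 2 → R1=8-2=6
CMP R1, 0  (cmp 6,0)
JGT top: taken
ADD R6, 11 → R6=54+11=65
SUB R1, 2 → R1=6-2=4
CMP R1, 0  (cmp 4,0)
JGT top: taken
ADD R6, 11 → R6=65+11=76
SUB R1, 2 → R1=4-2=2
CMP R1, 0  (cmp 2,0)
JGT top: taken
ADD R6, 11 → R6=76+11=87
SUB R1, 2 → R1=2-2=0
CMP R1, 0  (cmp 0,0)
JGT top: not taken
halt.
Total executed instructions: 32.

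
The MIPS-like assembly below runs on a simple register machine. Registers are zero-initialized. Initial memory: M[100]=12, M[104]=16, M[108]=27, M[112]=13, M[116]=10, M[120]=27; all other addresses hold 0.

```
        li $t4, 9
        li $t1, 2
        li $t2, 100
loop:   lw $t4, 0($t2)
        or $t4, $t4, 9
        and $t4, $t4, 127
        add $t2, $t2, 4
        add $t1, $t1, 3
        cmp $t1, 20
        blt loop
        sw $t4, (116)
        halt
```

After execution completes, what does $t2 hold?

li $t4, 9 → $t4=9
li $t1, 2 → $t1=2
li $t2, 100 → $t2=100
lw $t4, 0($t2) → $t4=M[100]=12
or $t4, $t4, 9 → $t4=12|9=13
and $t4, $t4, 127 → $t4=13&127=13
add $t2, $t2, 4 → $t2=100+4=104
add $t1, $t1, 3 → $t1=2+3=5
cmp $t1, 20  (cmp 5,20)
blt loop: taken
lw $t4, 0($t2) → $t4=M[104]=16
or $t4, $t4, 9 → $t4=16|9=25
and $t4, $t4, 127 → $t4=25&127=25
add $t2, $t2, 4 → $t2=104+4=108
add $t1, $t1, 3 → $t1=5+3=8
cmp $t1, 20  (cmp 8,20)
blt loop: taken
lw $t4, 0($t2) → $t4=M[108]=27
or $t4, $t4, 9 → $t4=27|9=27
and $t4, $t4, 127 → $t4=27&127=27
add $t2, $t2, 4 → $t2=108+4=112
add $t1, $t1, 3 → $t1=8+3=11
cmp $t1, 20  (cmp 11,20)
blt loop: taken
lw $t4, 0($t2) → $t4=M[112]=13
or $t4, $t4, 9 → $t4=13|9=13
and $t4, $t4, 127 → $t4=13&127=13
add $t2, $t2, 4 → $t2=112+4=116
add $t1, $t1, 3 → $t1=11+3=14
cmp $t1, 20  (cmp 14,20)
blt loop: taken
lw $t4, 0($t2) → $t4=M[116]=10
or $t4, $t4, 9 → $t4=10|9=11
and $t4, $t4, 127 → $t4=11&127=11
add $t2, $t2, 4 → $t2=116+4=120
add $t1, $t1, 3 → $t1=14+3=17
cmp $t1, 20  (cmp 17,20)
blt loop: taken
lw $t4, 0($t2) → $t4=M[120]=27
or $t4, $t4, 9 → $t4=27|9=27
and $t4, $t4, 127 → $t4=27&127=27
add $t2, $t2, 4 → $t2=120+4=124
add $t1, $t1, 3 → $t1=17+3=20
cmp $t1, 20  (cmp 20,20)
blt loop: not taken
sw $t4, (116) → M[116]=27
halt.

124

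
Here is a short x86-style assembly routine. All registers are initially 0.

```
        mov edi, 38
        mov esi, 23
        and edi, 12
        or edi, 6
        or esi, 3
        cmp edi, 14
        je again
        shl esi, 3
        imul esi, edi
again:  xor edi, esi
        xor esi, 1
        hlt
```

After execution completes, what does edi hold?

edi=38
esi=23
edi=38&12=4
edi=4|6=6
esi=23|3=23
cmp edi, 14  (cmp 6,14)
je again: not taken
esi=23<<3=184
esi=184*6=1104
edi=6^1104=1110
esi=1104^1=1105
halt.

1110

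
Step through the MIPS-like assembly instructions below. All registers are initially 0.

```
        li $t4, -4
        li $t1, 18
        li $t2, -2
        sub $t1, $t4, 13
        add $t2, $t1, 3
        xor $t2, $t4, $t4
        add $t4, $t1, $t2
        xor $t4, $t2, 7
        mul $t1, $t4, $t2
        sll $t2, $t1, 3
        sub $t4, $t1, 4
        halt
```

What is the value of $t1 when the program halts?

after li $t4, -4: $t4=-4
after li $t1, 18: $t1=18
after li $t2, -2: $t2=-2
after sub $t1, $t4, 13: $t1=(-4)-13=-17
after add $t2, $t1, 3: $t2=(-17)+3=-14
after xor $t2, $t4, $t4: $t2=(-4)^(-4)=0
after add $t4, $t1, $t2: $t4=(-17)+0=-17
after xor $t4, $t2, 7: $t4=0^7=7
after mul $t1, $t4, $t2: $t1=7*0=0
after sll $t2, $t1, 3: $t2=0<<3=0
after sub $t4, $t1, 4: $t4=0-4=-4
halt.

0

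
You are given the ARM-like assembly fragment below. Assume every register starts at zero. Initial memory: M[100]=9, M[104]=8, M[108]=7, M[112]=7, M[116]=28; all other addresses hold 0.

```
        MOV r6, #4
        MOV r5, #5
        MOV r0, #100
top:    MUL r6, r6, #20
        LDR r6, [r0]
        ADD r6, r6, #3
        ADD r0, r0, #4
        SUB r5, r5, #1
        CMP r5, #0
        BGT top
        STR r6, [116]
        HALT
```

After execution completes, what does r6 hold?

31

r6=4
r5=5
r0=100
r6=4*20=80
r6=M[100]=9
r6=9+3=12
r0=100+4=104
r5=5-1=4
CMP r5, #0  (cmp 4,0)
BGT top: taken
r6=12*20=240
r6=M[104]=8
r6=8+3=11
r0=104+4=108
r5=4-1=3
CMP r5, #0  (cmp 3,0)
BGT top: taken
r6=11*20=220
r6=M[108]=7
r6=7+3=10
r0=108+4=112
r5=3-1=2
CMP r5, #0  (cmp 2,0)
BGT top: taken
r6=10*20=200
r6=M[112]=7
r6=7+3=10
r0=112+4=116
r5=2-1=1
CMP r5, #0  (cmp 1,0)
BGT top: taken
r6=10*20=200
r6=M[116]=28
r6=28+3=31
r0=116+4=120
r5=1-1=0
CMP r5, #0  (cmp 0,0)
BGT top: not taken
STR r6, [116] → M[116]=31
halt.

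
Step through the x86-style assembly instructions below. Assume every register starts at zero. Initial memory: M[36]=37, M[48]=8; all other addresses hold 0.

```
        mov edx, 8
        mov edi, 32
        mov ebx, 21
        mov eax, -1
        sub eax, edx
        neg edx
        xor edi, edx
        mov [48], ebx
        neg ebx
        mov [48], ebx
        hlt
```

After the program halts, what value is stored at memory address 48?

-21

edx=8
edi=32
ebx=21
eax=-1
eax=(-1)-8=-9
edx=-(8)=-8
edi=32^(-8)=-40
mov [48], ebx → M[48]=21
ebx=-(21)=-21
mov [48], ebx → M[48]=-21
halt.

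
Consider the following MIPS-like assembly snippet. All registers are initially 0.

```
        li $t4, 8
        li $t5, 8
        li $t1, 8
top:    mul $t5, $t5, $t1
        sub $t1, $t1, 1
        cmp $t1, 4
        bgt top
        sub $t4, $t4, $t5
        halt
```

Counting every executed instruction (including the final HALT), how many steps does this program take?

21

$t4=8
$t5=8
$t1=8
$t5=8*8=64
$t1=8-1=7
cmp $t1, 4  (cmp 7,4)
bgt top: taken
$t5=64*7=448
$t1=7-1=6
cmp $t1, 4  (cmp 6,4)
bgt top: taken
$t5=448*6=2688
$t1=6-1=5
cmp $t1, 4  (cmp 5,4)
bgt top: taken
$t5=2688*5=13440
$t1=5-1=4
cmp $t1, 4  (cmp 4,4)
bgt top: not taken
$t4=8-13440=-13432
halt.
Total executed instructions: 21.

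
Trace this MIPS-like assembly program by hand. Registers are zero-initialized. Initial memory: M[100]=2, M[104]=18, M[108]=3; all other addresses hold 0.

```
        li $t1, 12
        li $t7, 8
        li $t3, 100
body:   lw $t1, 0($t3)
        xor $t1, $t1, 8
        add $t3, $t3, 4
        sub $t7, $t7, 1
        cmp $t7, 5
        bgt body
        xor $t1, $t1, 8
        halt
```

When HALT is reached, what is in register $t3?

$t1=12
$t7=8
$t3=100
$t1=M[100]=2
$t1=2^8=10
$t3=100+4=104
$t7=8-1=7
cmp $t7, 5  (cmp 7,5)
bgt body: taken
$t1=M[104]=18
$t1=18^8=26
$t3=104+4=108
$t7=7-1=6
cmp $t7, 5  (cmp 6,5)
bgt body: taken
$t1=M[108]=3
$t1=3^8=11
$t3=108+4=112
$t7=6-1=5
cmp $t7, 5  (cmp 5,5)
bgt body: not taken
$t1=11^8=3
halt.

112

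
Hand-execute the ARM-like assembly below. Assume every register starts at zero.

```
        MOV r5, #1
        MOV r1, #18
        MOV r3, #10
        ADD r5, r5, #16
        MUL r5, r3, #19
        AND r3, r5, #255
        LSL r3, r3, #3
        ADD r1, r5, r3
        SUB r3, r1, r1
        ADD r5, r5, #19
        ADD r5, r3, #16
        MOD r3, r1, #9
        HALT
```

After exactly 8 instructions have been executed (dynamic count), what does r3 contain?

1520

after MOV r5, #1: r5=1
after MOV r1, #18: r1=18
after MOV r3, #10: r3=10
after ADD r5, r5, #16: r5=1+16=17
after MUL r5, r3, #19: r5=10*19=190
after AND r3, r5, #255: r3=190&255=190
after LSL r3, r3, #3: r3=190<<3=1520
after ADD r1, r5, r3: r1=190+1520=1710
After step 8: r3 = 1520.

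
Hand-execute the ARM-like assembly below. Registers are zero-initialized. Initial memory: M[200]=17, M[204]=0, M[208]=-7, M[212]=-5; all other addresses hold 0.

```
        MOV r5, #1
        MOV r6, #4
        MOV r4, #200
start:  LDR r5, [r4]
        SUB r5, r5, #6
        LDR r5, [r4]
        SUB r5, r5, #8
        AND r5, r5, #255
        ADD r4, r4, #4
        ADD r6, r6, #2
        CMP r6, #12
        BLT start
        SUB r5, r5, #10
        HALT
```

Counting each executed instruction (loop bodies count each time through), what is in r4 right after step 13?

204

MOV r5, #1 → r5=1
MOV r6, #4 → r6=4
MOV r4, #200 → r4=200
LDR r5, [r4] → r5=M[200]=17
SUB r5, r5, #6 → r5=17-6=11
LDR r5, [r4] → r5=M[200]=17
SUB r5, r5, #8 → r5=17-8=9
AND r5, r5, #255 → r5=9&255=9
ADD r4, r4, #4 → r4=200+4=204
ADD r6, r6, #2 → r6=4+2=6
CMP r6, #12  (cmp 6,12)
BLT start: taken
LDR r5, [r4] → r5=M[204]=0
After step 13: r4 = 204.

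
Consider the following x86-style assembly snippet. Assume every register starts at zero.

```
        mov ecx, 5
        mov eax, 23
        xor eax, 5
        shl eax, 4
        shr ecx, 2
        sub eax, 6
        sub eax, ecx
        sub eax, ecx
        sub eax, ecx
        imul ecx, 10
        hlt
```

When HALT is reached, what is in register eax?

ecx=5
eax=23
eax=23^5=18
eax=18<<4=288
ecx=5>>2=1
eax=288-6=282
eax=282-1=281
eax=281-1=280
eax=280-1=279
ecx=1*10=10
halt.

279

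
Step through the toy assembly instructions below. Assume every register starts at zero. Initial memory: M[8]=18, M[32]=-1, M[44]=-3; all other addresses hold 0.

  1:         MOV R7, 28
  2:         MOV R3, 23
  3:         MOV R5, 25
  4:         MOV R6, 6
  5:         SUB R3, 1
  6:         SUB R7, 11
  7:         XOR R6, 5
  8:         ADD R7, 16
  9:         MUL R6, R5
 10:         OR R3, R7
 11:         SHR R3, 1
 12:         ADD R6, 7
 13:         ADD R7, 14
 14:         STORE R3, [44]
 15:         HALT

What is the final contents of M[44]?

after MOV R7, 28: R7=28
after MOV R3, 23: R3=23
after MOV R5, 25: R5=25
after MOV R6, 6: R6=6
after SUB R3, 1: R3=23-1=22
after SUB R7, 11: R7=28-11=17
after XOR R6, 5: R6=6^5=3
after ADD R7, 16: R7=17+16=33
after MUL R6, R5: R6=3*25=75
after OR R3, R7: R3=22|33=55
after SHR R3, 1: R3=55>>1=27
after ADD R6, 7: R6=75+7=82
after ADD R7, 14: R7=33+14=47
STORE R3, [44] → M[44]=27
halt.

27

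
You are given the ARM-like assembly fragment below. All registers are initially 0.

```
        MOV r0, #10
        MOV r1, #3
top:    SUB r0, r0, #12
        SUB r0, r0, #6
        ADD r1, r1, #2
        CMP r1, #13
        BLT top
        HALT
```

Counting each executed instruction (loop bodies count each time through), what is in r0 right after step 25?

-80

r0=10
r1=3
r0=10-12=-2
r0=(-2)-6=-8
r1=3+2=5
CMP r1, #13  (cmp 5,13)
BLT top: taken
r0=(-8)-12=-20
r0=(-20)-6=-26
r1=5+2=7
CMP r1, #13  (cmp 7,13)
BLT top: taken
r0=(-26)-12=-38
r0=(-38)-6=-44
r1=7+2=9
CMP r1, #13  (cmp 9,13)
BLT top: taken
r0=(-44)-12=-56
r0=(-56)-6=-62
r1=9+2=11
CMP r1, #13  (cmp 11,13)
BLT top: taken
r0=(-62)-12=-74
r0=(-74)-6=-80
r1=11+2=13
After step 25: r0 = -80.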